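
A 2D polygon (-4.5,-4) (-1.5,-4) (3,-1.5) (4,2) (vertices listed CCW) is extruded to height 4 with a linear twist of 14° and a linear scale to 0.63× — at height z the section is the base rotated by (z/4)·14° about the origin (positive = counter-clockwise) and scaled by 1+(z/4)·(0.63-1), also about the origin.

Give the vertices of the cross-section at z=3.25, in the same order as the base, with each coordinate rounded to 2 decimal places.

Cross-section at z=3.25: (-2.53,-3.36) (-0.48,-2.95) (2.26,-0.61) (2.47,1.92)

t = z/height = 3.25/4 = 0.8125
s = 1 + (scale-1)·z/height = 1 + (0.63-1)·3.25/4 = 0.699375
θ = twist·z/height = 14°·3.25/4 = 11.3750° = 0.198531 rad
cos θ = 0.980357, sin θ = 0.197230 (intermediates below are computed at full precision and shown rounded to 5 d.p.)
v1: (-4.5,-4) → rotate → (-3.62269,-4.80896) → ×s → (-2.53362,-3.36327) → (-2.53,-3.36)
v2: (-1.5,-4) → rotate → (-0.68162,-4.21727) → ×s → (-0.47671,-2.94946) → (-0.48,-2.95)
v3: (3,-1.5) → rotate → (3.23692,-0.87885) → ×s → (2.26382,-0.61464) → (2.26,-0.61)
v4: (4,2) → rotate → (3.52697,2.74963) → ×s → (2.46667,1.92302) → (2.47,1.92)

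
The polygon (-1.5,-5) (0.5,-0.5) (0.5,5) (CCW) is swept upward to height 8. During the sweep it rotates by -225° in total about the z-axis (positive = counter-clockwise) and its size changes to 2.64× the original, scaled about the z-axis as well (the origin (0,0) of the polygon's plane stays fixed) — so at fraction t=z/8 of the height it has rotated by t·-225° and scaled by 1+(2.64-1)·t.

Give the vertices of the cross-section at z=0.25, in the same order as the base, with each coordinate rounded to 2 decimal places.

Cross-section at z=0.25: (-2.21,-5.02) (0.46,-0.59) (1.17,5.15)

t = z/height = 0.25/8 = 0.03125
s = 1 + (scale-1)·z/height = 1 + (2.64-1)·0.25/8 = 1.051250
θ = twist·z/height = -225°·0.25/8 = -7.0313° = -0.122718 rad
cos θ = 0.992480, sin θ = -0.122411 (intermediates below are computed at full precision and shown rounded to 5 d.p.)
v1: (-1.5,-5) → rotate → (-2.10077,-4.77878) → ×s → (-2.20844,-5.02369) → (-2.21,-5.02)
v2: (0.5,-0.5) → rotate → (0.43503,-0.55745) → ×s → (0.45733,-0.58601) → (0.46,-0.59)
v3: (0.5,5) → rotate → (1.10829,4.90119) → ×s → (1.16509,5.15238) → (1.17,5.15)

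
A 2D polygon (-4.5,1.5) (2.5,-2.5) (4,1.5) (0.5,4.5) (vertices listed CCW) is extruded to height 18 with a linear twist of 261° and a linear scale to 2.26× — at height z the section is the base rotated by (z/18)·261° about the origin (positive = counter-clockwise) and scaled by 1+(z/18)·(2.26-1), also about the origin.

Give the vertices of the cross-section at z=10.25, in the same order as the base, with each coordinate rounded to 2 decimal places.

t = z/height = 10.25/18 = 0.569444
s = 1 + (scale-1)·z/height = 1 + (2.26-1)·10.25/18 = 1.717500
θ = twist·z/height = 261°·10.25/18 = 148.6250° = 2.593996 rad
cos θ = -0.853778, sin θ = 0.520637 (intermediates below are computed at full precision and shown rounded to 5 d.p.)
v1: (-4.5,1.5) → rotate → (3.06105,-3.62353) → ×s → (5.25735,-6.22342) → (5.26,-6.22)
v2: (2.5,-2.5) → rotate → (-0.83285,3.43604) → ×s → (-1.43042,5.90140) → (-1.43,5.90)
v3: (4,1.5) → rotate → (-4.19607,0.80188) → ×s → (-7.20675,1.37723) → (-7.21,1.38)
v4: (0.5,4.5) → rotate → (-2.76976,-3.58168) → ×s → (-4.75706,-6.15154) → (-4.76,-6.15)

Cross-section at z=10.25: (5.26,-6.22) (-1.43,5.90) (-7.21,1.38) (-4.76,-6.15)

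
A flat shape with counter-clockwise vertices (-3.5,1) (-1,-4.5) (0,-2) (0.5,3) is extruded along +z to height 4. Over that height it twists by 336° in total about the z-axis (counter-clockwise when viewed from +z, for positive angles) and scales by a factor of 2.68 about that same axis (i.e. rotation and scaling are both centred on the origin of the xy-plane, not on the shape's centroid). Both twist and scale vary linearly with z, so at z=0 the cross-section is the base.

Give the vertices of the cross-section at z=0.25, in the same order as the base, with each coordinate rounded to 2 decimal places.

Cross-section at z=0.25: (-4.01,-0.35) (0.75,-5.04) (0.79,-2.06) (-0.67,3.29)

t = z/height = 0.25/4 = 0.0625
s = 1 + (scale-1)·z/height = 1 + (2.68-1)·0.25/4 = 1.105000
θ = twist·z/height = 336°·0.25/4 = 21.0000° = 0.366519 rad
cos θ = 0.933580, sin θ = 0.358368 (intermediates below are computed at full precision and shown rounded to 5 d.p.)
v1: (-3.5,1) → rotate → (-3.62590,-0.32071) → ×s → (-4.00662,-0.35438) → (-4.01,-0.35)
v2: (-1,-4.5) → rotate → (0.67908,-4.55948) → ×s → (0.75038,-5.03823) → (0.75,-5.04)
v3: (0,-2) → rotate → (0.71674,-1.86716) → ×s → (0.79199,-2.06321) → (0.79,-2.06)
v4: (0.5,3) → rotate → (-0.60831,2.97993) → ×s → (-0.67219,3.29282) → (-0.67,3.29)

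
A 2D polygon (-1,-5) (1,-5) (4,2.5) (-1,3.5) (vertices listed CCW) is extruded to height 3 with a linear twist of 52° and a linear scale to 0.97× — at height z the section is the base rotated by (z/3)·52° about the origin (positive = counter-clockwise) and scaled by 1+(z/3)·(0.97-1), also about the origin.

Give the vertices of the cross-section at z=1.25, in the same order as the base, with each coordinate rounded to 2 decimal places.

t = z/height = 1.25/3 = 0.416667
s = 1 + (scale-1)·z/height = 1 + (0.97-1)·1.25/3 = 0.987500
θ = twist·z/height = 52°·1.25/3 = 21.6667° = 0.378155 rad
cos θ = 0.929348, sin θ = 0.369206 (intermediates below are computed at full precision and shown rounded to 5 d.p.)
v1: (-1,-5) → rotate → (0.91668,-5.01594) → ×s → (0.90522,-4.95324) → (0.91,-4.95)
v2: (1,-5) → rotate → (2.77538,-4.27753) → ×s → (2.74069,-4.22406) → (2.74,-4.22)
v3: (4,2.5) → rotate → (2.79437,3.80019) → ×s → (2.75945,3.75269) → (2.76,3.75)
v4: (-1,3.5) → rotate → (-2.22157,2.88351) → ×s → (-2.19380,2.84747) → (-2.19,2.85)

Cross-section at z=1.25: (0.91,-4.95) (2.74,-4.22) (2.76,3.75) (-2.19,2.85)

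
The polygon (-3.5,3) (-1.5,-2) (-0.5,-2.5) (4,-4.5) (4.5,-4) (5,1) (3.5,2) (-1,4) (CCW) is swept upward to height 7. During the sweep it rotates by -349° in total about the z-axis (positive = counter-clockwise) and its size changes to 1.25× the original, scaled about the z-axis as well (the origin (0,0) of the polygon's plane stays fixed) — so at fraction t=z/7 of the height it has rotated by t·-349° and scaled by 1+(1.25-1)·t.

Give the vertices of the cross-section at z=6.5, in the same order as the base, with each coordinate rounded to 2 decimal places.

t = z/height = 6.5/7 = 0.928571
s = 1 + (scale-1)·z/height = 1 + (1.25-1)·6.5/7 = 1.232143
θ = twist·z/height = -349°·6.5/7 = -324.0714° = -5.656113 rad
cos θ = 0.809749, sin θ = 0.586776 (intermediates below are computed at full precision and shown rounded to 5 d.p.)
v1: (-3.5,3) → rotate → (-4.59445,0.37553) → ×s → (-5.66102,0.46271) → (-5.66,0.46)
v2: (-1.5,-2) → rotate → (-0.04107,-2.49966) → ×s → (-0.05061,-3.07994) → (-0.05,-3.08)
v3: (-0.5,-2.5) → rotate → (1.06207,-2.31776) → ×s → (1.30862,-2.85581) → (1.31,-2.86)
v4: (4,-4.5) → rotate → (5.87949,-1.29677) → ×s → (7.24437,-1.59780) → (7.24,-1.60)
v5: (4.5,-4) → rotate → (5.99098,-0.59850) → ×s → (7.38174,-0.73744) → (7.38,-0.74)
v6: (5,1) → rotate → (3.46197,3.74363) → ×s → (4.26564,4.61269) → (4.27,4.61)
v7: (3.5,2) → rotate → (1.66057,3.67322) → ×s → (2.04606,4.52593) → (2.05,4.53)
v8: (-1,4) → rotate → (-3.15685,2.65222) → ×s → (-3.88970,3.26791) → (-3.89,3.27)

Cross-section at z=6.5: (-5.66,0.46) (-0.05,-3.08) (1.31,-2.86) (7.24,-1.60) (7.38,-0.74) (4.27,4.61) (2.05,4.53) (-3.89,3.27)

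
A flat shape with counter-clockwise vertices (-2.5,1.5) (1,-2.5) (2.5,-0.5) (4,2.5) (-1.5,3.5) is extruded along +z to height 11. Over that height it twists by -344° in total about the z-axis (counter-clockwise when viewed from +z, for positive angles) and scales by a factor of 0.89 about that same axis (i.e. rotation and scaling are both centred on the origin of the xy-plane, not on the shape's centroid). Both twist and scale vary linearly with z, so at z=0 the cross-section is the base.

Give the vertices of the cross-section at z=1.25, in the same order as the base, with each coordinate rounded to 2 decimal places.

Cross-section at z=1.25: (-0.98,2.71) (-0.79,-2.54) (1.60,-1.94) (4.62,-0.57) (1.03,3.62)

t = z/height = 1.25/11 = 0.113636
s = 1 + (scale-1)·z/height = 1 + (0.89-1)·1.25/11 = 0.987500
θ = twist·z/height = -344°·1.25/11 = -39.0909° = -0.682265 rad
cos θ = 0.776146, sin θ = -0.630553 (intermediates below are computed at full precision and shown rounded to 5 d.p.)
v1: (-2.5,1.5) → rotate → (-0.99454,2.74060) → ×s → (-0.98211,2.70634) → (-0.98,2.71)
v2: (1,-2.5) → rotate → (-0.80024,-2.57092) → ×s → (-0.79023,-2.53878) → (-0.79,-2.54)
v3: (2.5,-0.5) → rotate → (1.62509,-1.96445) → ×s → (1.60478,-1.93990) → (1.60,-1.94)
v4: (4,2.5) → rotate → (4.68097,-0.58184) → ×s → (4.62246,-0.57457) → (4.62,-0.57)
v5: (-1.5,3.5) → rotate → (1.04271,3.66234) → ×s → (1.02968,3.61656) → (1.03,3.62)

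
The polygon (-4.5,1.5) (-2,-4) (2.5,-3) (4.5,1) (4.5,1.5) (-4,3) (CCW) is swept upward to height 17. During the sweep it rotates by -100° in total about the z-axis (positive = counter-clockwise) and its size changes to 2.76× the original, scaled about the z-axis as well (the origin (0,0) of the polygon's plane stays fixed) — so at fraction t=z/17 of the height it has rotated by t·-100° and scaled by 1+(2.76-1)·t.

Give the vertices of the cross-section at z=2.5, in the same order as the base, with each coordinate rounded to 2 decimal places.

t = z/height = 2.5/17 = 0.147059
s = 1 + (scale-1)·z/height = 1 + (2.76-1)·2.5/17 = 1.258824
θ = twist·z/height = -100°·2.5/17 = -14.7059° = -0.256666 rad
cos θ = 0.967242, sin θ = -0.253857 (intermediates below are computed at full precision and shown rounded to 5 d.p.)
v1: (-4.5,1.5) → rotate → (-3.97180,2.59322) → ×s → (-4.99980,3.26441) → (-5.00,3.26)
v2: (-2,-4) → rotate → (-2.94991,-3.36125) → ×s → (-3.71342,-4.23122) → (-3.71,-4.23)
v3: (2.5,-3) → rotate → (1.65653,-3.53637) → ×s → (2.08528,-4.45166) → (2.09,-4.45)
v4: (4.5,1) → rotate → (4.60644,-0.17512) → ×s → (5.79870,-0.22044) → (5.80,-0.22)
v5: (4.5,1.5) → rotate → (4.73337,0.30850) → ×s → (5.95848,0.38835) → (5.96,0.39)
v6: (-4,3) → rotate → (-3.10740,3.91715) → ×s → (-3.91166,4.93101) → (-3.91,4.93)

Cross-section at z=2.5: (-5.00,3.26) (-3.71,-4.23) (2.09,-4.45) (5.80,-0.22) (5.96,0.39) (-3.91,4.93)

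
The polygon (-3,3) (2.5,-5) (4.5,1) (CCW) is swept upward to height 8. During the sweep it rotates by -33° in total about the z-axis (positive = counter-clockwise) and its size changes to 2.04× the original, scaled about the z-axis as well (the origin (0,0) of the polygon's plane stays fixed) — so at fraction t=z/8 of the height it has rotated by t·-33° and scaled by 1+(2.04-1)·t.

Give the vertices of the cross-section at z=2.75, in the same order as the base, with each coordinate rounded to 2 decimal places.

t = z/height = 2.75/8 = 0.34375
s = 1 + (scale-1)·z/height = 1 + (2.04-1)·2.75/8 = 1.357500
θ = twist·z/height = -33°·2.75/8 = -11.3438° = -0.197986 rad
cos θ = 0.980465, sin θ = -0.196695 (intermediates below are computed at full precision and shown rounded to 5 d.p.)
v1: (-3,3) → rotate → (-2.35131,3.53148) → ×s → (-3.19190,4.79398) → (-3.19,4.79)
v2: (2.5,-5) → rotate → (1.46769,-5.39406) → ×s → (1.99239,-7.32244) → (1.99,-7.32)
v3: (4.5,1) → rotate → (4.60879,0.09534) → ×s → (6.25643,0.12942) → (6.26,0.13)

Cross-section at z=2.75: (-3.19,4.79) (1.99,-7.32) (6.26,0.13)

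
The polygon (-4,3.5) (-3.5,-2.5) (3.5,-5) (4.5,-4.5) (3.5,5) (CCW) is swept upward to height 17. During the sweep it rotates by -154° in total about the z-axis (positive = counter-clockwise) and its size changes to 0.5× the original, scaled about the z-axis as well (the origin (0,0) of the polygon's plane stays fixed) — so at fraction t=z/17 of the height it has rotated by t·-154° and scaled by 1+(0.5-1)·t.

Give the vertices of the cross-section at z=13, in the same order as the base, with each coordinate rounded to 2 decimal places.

t = z/height = 13/17 = 0.764706
s = 1 + (scale-1)·z/height = 1 + (0.5-1)·13/17 = 0.617647
θ = twist·z/height = -154°·13/17 = -117.7647° = -2.055382 rad
cos θ = -0.465842, sin θ = -0.884868 (intermediates below are computed at full precision and shown rounded to 5 d.p.)
v1: (-4,3.5) → rotate → (4.96040,1.90903) → ×s → (3.06378,1.17910) → (3.06,1.18)
v2: (-3.5,-2.5) → rotate → (-0.58172,4.26164) → ×s → (-0.35930,2.63219) → (-0.36,2.63)
v3: (3.5,-5) → rotate → (-6.05479,-0.76783) → ×s → (-3.73972,-0.47425) → (-3.74,-0.47)
v4: (4.5,-4.5) → rotate → (-6.07819,-1.88562) → ×s → (-3.75418,-1.16465) → (-3.75,-1.16)
v5: (3.5,5) → rotate → (2.79389,-5.42625) → ×s → (1.72564,-3.35151) → (1.73,-3.35)

Cross-section at z=13: (3.06,1.18) (-0.36,2.63) (-3.74,-0.47) (-3.75,-1.16) (1.73,-3.35)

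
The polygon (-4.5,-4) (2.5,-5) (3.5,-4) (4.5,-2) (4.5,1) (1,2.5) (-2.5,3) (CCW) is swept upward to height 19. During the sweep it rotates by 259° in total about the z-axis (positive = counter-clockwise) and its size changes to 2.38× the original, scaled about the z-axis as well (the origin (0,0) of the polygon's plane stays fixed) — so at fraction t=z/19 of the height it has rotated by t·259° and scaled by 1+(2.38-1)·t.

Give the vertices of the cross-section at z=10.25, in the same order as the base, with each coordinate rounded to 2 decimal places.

t = z/height = 10.25/19 = 0.539474
s = 1 + (scale-1)·z/height = 1 + (2.38-1)·10.25/19 = 1.744474
θ = twist·z/height = 259°·10.25/19 = 139.7237° = 2.438638 rad
cos θ = -0.762936, sin θ = 0.646474 (intermediates below are computed at full precision and shown rounded to 5 d.p.)
v1: (-4.5,-4) → rotate → (6.01911,0.14261) → ×s → (10.50018,0.24877) → (10.50,0.25)
v2: (2.5,-5) → rotate → (1.32503,5.43086) → ×s → (2.31149,9.47400) → (2.31,9.47)
v3: (3.5,-4) → rotate → (-0.08438,5.31440) → ×s → (-0.14719,9.27084) → (-0.15,9.27)
v4: (4.5,-2) → rotate → (-2.14026,4.43501) → ×s → (-3.73363,7.73675) → (-3.73,7.74)
v5: (4.5,1) → rotate → (-4.07968,2.14620) → ×s → (-7.11690,3.74399) → (-7.12,3.74)
v6: (1,2.5) → rotate → (-2.37912,-1.26086) → ×s → (-4.15032,-2.19955) → (-4.15,-2.20)
v7: (-2.5,3) → rotate → (-0.03208,-3.90499) → ×s → (-0.05597,-6.81216) → (-0.06,-6.81)

Cross-section at z=10.25: (10.50,0.25) (2.31,9.47) (-0.15,9.27) (-3.73,7.74) (-7.12,3.74) (-4.15,-2.20) (-0.06,-6.81)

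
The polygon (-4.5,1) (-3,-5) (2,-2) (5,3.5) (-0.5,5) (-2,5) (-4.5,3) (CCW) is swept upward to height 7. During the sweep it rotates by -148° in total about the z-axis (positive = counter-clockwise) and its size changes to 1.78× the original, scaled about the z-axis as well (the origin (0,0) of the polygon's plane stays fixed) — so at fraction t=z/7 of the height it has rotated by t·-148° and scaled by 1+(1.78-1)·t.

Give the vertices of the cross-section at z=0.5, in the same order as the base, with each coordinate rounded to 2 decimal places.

t = z/height = 0.5/7 = 0.0714286
s = 1 + (scale-1)·z/height = 1 + (1.78-1)·0.5/7 = 1.055714
θ = twist·z/height = -148°·0.5/7 = -10.5714° = -0.184506 rad
cos θ = 0.983027, sin θ = -0.183461 (intermediates below are computed at full precision and shown rounded to 5 d.p.)
v1: (-4.5,1) → rotate → (-4.24016,1.80860) → ×s → (-4.47640,1.90937) → (-4.48,1.91)
v2: (-3,-5) → rotate → (-3.86639,-4.36475) → ×s → (-4.08180,-4.60793) → (-4.08,-4.61)
v3: (2,-2) → rotate → (1.59913,-2.33298) → ×s → (1.68823,-2.46296) → (1.69,-2.46)
v4: (5,3.5) → rotate → (5.55725,2.52329) → ×s → (5.86687,2.66387) → (5.87,2.66)
v5: (-0.5,5) → rotate → (0.42579,5.00687) → ×s → (0.44952,5.28582) → (0.45,5.29)
v6: (-2,5) → rotate → (-1.04875,5.28206) → ×s → (-1.10718,5.57634) → (-1.11,5.58)
v7: (-4.5,3) → rotate → (-3.87324,3.77466) → ×s → (-4.08903,3.98496) → (-4.09,3.98)

Cross-section at z=0.5: (-4.48,1.91) (-4.08,-4.61) (1.69,-2.46) (5.87,2.66) (0.45,5.29) (-1.11,5.58) (-4.09,3.98)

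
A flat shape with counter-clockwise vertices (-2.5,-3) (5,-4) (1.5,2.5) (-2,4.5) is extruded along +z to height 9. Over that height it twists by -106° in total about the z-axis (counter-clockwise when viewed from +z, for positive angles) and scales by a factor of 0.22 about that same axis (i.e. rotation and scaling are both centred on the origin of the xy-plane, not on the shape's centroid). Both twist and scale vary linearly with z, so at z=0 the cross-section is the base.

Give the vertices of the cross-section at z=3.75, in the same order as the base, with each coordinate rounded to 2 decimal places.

t = z/height = 3.75/9 = 0.416667
s = 1 + (scale-1)·z/height = 1 + (0.22-1)·3.75/9 = 0.675000
θ = twist·z/height = -106°·3.75/9 = -44.1667° = -0.770854 rad
cos θ = 0.717316, sin θ = -0.696748 (intermediates below are computed at full precision and shown rounded to 5 d.p.)
v1: (-2.5,-3) → rotate → (-3.88353,-0.41008) → ×s → (-2.62139,-0.27680) → (-2.62,-0.28)
v2: (5,-4) → rotate → (0.79959,-6.35300) → ×s → (0.53972,-4.28828) → (0.54,-4.29)
v3: (1.5,2.5) → rotate → (2.81784,0.74817) → ×s → (1.90204,0.50501) → (1.90,0.51)
v4: (-2,4.5) → rotate → (1.70073,4.62142) → ×s → (1.14800,3.11946) → (1.15,3.12)

Cross-section at z=3.75: (-2.62,-0.28) (0.54,-4.29) (1.90,0.51) (1.15,3.12)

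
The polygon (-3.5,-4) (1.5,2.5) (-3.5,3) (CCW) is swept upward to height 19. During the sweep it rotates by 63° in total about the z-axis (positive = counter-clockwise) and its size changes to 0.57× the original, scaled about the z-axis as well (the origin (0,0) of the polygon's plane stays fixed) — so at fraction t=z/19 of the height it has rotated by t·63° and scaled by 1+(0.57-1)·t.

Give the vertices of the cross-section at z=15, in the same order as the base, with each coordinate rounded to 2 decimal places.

Cross-section at z=15: (0.52,-3.47) (-0.62,1.82) (-3.01,-0.48)

t = z/height = 15/19 = 0.789474
s = 1 + (scale-1)·z/height = 1 + (0.57-1)·15/19 = 0.660526
θ = twist·z/height = 63°·15/19 = 49.7368° = 0.868072 rad
cos θ = 0.646299, sin θ = 0.763084 (intermediates below are computed at full precision and shown rounded to 5 d.p.)
v1: (-3.5,-4) → rotate → (0.79029,-5.25599) → ×s → (0.52201,-3.47172) → (0.52,-3.47)
v2: (1.5,2.5) → rotate → (-0.93826,2.76037) → ×s → (-0.61975,1.82330) → (-0.62,1.82)
v3: (-3.5,3) → rotate → (-4.55130,-0.73190) → ×s → (-3.00625,-0.48344) → (-3.01,-0.48)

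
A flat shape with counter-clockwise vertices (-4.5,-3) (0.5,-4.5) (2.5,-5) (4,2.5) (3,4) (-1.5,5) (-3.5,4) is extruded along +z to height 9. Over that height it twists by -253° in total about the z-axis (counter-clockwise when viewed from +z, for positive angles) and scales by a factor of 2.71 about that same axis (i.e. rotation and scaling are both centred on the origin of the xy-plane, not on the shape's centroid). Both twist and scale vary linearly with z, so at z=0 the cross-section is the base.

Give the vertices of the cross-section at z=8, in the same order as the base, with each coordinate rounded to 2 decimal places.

Cross-section at z=8: (13.37,-2.65) (7.11,8.92) (4.43,13.37) (-11.59,2.65) (-12.47,-1.81) (-6.21,-11.59) (-0.87,-13.37)

t = z/height = 8/9 = 0.888889
s = 1 + (scale-1)·z/height = 1 + (2.71-1)·8/9 = 2.520000
θ = twist·z/height = -253°·8/9 = -224.8889° = -3.925052 rad
cos θ = -0.708477, sin θ = 0.705734 (intermediates below are computed at full precision and shown rounded to 5 d.p.)
v1: (-4.5,-3) → rotate → (5.30535,-1.05037) → ×s → (13.36948,-2.64694) → (13.37,-2.65)
v2: (0.5,-4.5) → rotate → (2.82157,3.54101) → ×s → (7.11035,8.92335) → (7.11,8.92)
v3: (2.5,-5) → rotate → (1.75748,5.30672) → ×s → (4.42885,13.37293) → (4.43,13.37)
v4: (4,2.5) → rotate → (-4.59824,1.05174) → ×s → (-11.58757,2.65040) → (-11.59,2.65)
v5: (3,4) → rotate → (-4.94837,-0.71670) → ×s → (-12.46988,-1.80609) → (-12.47,-1.81)
v6: (-1.5,5) → rotate → (-2.46596,-4.60098) → ×s → (-6.21421,-11.59448) → (-6.21,-11.59)
v7: (-3.5,4) → rotate → (-0.34327,-5.30398) → ×s → (-0.86504,-13.36602) → (-0.87,-13.37)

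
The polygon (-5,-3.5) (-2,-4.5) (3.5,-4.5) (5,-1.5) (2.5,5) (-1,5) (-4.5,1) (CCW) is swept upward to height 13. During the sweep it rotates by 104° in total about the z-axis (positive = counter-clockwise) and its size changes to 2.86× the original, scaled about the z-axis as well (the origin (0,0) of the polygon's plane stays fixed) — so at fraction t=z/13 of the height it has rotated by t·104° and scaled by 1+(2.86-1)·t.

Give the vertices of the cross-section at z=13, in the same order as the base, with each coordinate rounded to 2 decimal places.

Cross-section at z=13: (13.17,-11.45) (13.87,-2.44) (10.07,12.83) (0.70,14.91) (-15.60,3.48) (-13.18,-6.23) (0.34,-13.18)

t = z/height = 13/13 = 1
s = 1 + (scale-1)·z/height = 1 + (2.86-1)·13/13 = 2.860000
θ = twist·z/height = 104°·13/13 = 104.0000° = 1.815142 rad
cos θ = -0.241922, sin θ = 0.970296 (intermediates below are computed at full precision and shown rounded to 5 d.p.)
v1: (-5,-3.5) → rotate → (4.60564,-4.00475) → ×s → (13.17214,-11.45359) → (13.17,-11.45)
v2: (-2,-4.5) → rotate → (4.85017,-0.85194) → ×s → (13.87150,-2.43656) → (13.87,-2.44)
v3: (3.5,-4.5) → rotate → (3.51960,4.48468) → ×s → (10.06607,12.82620) → (10.07,12.83)
v4: (5,-1.5) → rotate → (0.24583,5.21436) → ×s → (0.70309,14.91307) → (0.70,14.91)
v5: (2.5,5) → rotate → (-5.45628,1.21613) → ×s → (-15.60497,3.47813) → (-15.60,3.48)
v6: (-1,5) → rotate → (-4.60956,-2.17991) → ×s → (-13.18333,-6.23453) → (-13.18,-6.23)
v7: (-4.5,1) → rotate → (0.11835,-4.60825) → ×s → (0.33849,-13.17960) → (0.34,-13.18)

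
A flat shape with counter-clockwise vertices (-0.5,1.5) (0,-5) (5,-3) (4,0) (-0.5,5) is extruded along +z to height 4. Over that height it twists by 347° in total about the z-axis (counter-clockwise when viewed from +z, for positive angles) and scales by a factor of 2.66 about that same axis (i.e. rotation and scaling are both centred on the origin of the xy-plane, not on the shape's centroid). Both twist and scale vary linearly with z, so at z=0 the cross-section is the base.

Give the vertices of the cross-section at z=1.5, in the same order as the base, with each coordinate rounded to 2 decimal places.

t = z/height = 1.5/4 = 0.375
s = 1 + (scale-1)·z/height = 1 + (2.66-1)·1.5/4 = 1.622500
θ = twist·z/height = 347°·1.5/4 = 130.1250° = 2.271110 rad
cos θ = -0.644457, sin θ = 0.764640 (intermediates below are computed at full precision and shown rounded to 5 d.p.)
v1: (-0.5,1.5) → rotate → (-0.82473,-1.34901) → ×s → (-1.33813,-2.18876) → (-1.34,-2.19)
v2: (0,-5) → rotate → (3.82320,3.22229) → ×s → (6.20314,5.22816) → (6.20,5.23)
v3: (5,-3) → rotate → (-0.92837,5.75657) → ×s → (-1.50627,9.34004) → (-1.51,9.34)
v4: (4,0) → rotate → (-2.57783,3.05856) → ×s → (-4.18253,4.96252) → (-4.18,4.96)
v5: (-0.5,5) → rotate → (-3.50097,-3.60461) → ×s → (-5.68033,-5.84847) → (-5.68,-5.85)

Cross-section at z=1.5: (-1.34,-2.19) (6.20,5.23) (-1.51,9.34) (-4.18,4.96) (-5.68,-5.85)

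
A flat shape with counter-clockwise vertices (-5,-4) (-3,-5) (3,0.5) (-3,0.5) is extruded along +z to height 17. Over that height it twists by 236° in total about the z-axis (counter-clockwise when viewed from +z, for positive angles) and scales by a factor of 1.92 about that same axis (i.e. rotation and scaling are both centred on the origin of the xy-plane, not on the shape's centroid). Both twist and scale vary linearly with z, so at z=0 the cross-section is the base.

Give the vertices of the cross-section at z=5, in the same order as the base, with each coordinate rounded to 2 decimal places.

t = z/height = 5/17 = 0.294118
s = 1 + (scale-1)·z/height = 1 + (1.92-1)·5/17 = 1.270588
θ = twist·z/height = 236°·5/17 = 69.4118° = 1.211464 rad
cos θ = 0.351649, sin θ = 0.936132 (intermediates below are computed at full precision and shown rounded to 5 d.p.)
v1: (-5,-4) → rotate → (1.98628,-6.08726) → ×s → (2.52374,-7.73440) → (2.52,-7.73)
v2: (-3,-5) → rotate → (3.62571,-4.56664) → ×s → (4.60679,-5.80232) → (4.61,-5.80)
v3: (3,0.5) → rotate → (0.58688,2.98422) → ×s → (0.74569,3.79171) → (0.75,3.79)
v4: (-3,0.5) → rotate → (-1.52301,-2.63257) → ×s → (-1.93512,-3.34491) → (-1.94,-3.34)

Cross-section at z=5: (2.52,-7.73) (4.61,-5.80) (0.75,3.79) (-1.94,-3.34)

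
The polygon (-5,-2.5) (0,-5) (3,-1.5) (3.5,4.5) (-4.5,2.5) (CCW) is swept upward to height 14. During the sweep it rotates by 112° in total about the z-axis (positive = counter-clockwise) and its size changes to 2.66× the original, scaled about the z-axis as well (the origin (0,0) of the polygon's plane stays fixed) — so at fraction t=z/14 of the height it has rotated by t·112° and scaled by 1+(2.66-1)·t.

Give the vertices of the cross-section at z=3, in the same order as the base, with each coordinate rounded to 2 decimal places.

t = z/height = 3/14 = 0.214286
s = 1 + (scale-1)·z/height = 1 + (2.66-1)·3/14 = 1.355714
θ = twist·z/height = 112°·3/14 = 24.0000° = 0.418879 rad
cos θ = 0.913545, sin θ = 0.406737 (intermediates below are computed at full precision and shown rounded to 5 d.p.)
v1: (-5,-2.5) → rotate → (-3.55089,-4.31755) → ×s → (-4.81399,-5.85336) → (-4.81,-5.85)
v2: (0,-5) → rotate → (2.03368,-4.56773) → ×s → (2.75709,-6.19253) → (2.76,-6.19)
v3: (3,-1.5) → rotate → (3.35074,-0.15011) → ×s → (4.54265,-0.20350) → (4.54,-0.20)
v4: (3.5,4.5) → rotate → (1.36709,5.53453) → ×s → (1.85339,7.50325) → (1.85,7.50)
v5: (-4.5,2.5) → rotate → (-5.12780,0.45355) → ×s → (-6.95183,0.61488) → (-6.95,0.61)

Cross-section at z=3: (-4.81,-5.85) (2.76,-6.19) (4.54,-0.20) (1.85,7.50) (-6.95,0.61)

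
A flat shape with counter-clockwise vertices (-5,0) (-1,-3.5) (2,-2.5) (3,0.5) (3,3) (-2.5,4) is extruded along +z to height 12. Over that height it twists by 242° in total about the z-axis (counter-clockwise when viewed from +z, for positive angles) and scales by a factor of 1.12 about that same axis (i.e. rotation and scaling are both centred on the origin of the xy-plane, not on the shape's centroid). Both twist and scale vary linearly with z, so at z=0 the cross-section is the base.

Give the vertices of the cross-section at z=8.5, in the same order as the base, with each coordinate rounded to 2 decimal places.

t = z/height = 8.5/12 = 0.708333
s = 1 + (scale-1)·z/height = 1 + (1.12-1)·8.5/12 = 1.085000
θ = twist·z/height = 242°·8.5/12 = 171.4167° = 2.991785 rad
cos θ = -0.988800, sin θ = 0.149248 (intermediates below are computed at full precision and shown rounded to 5 d.p.)
v1: (-5,0) → rotate → (4.94400,-0.74624) → ×s → (5.36424,-0.80967) → (5.36,-0.81)
v2: (-1,-3.5) → rotate → (1.51117,3.31155) → ×s → (1.63962,3.59303) → (1.64,3.59)
v3: (2,-2.5) → rotate → (-1.60448,2.77050) → ×s → (-1.74086,3.00599) → (-1.74,3.01)
v4: (3,0.5) → rotate → (-3.04102,-0.04666) → ×s → (-3.29951,-0.05062) → (-3.30,-0.05)
v5: (3,3) → rotate → (-3.41414,-2.51866) → ×s → (-3.70434,-2.73274) → (-3.70,-2.73)
v6: (-2.5,4) → rotate → (1.87501,-4.32832) → ×s → (2.03438,-4.69623) → (2.03,-4.70)

Cross-section at z=8.5: (5.36,-0.81) (1.64,3.59) (-1.74,3.01) (-3.30,-0.05) (-3.70,-2.73) (2.03,-4.70)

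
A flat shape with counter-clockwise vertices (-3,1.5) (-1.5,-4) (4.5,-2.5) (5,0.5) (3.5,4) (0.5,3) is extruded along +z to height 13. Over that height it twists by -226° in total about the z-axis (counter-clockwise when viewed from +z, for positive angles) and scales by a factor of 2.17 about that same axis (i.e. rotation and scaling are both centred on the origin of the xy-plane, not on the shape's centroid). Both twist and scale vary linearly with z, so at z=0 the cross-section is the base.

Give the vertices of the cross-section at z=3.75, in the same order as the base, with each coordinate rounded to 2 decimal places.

Cross-section at z=3.75: (0.14,4.48) (-5.70,-0.42) (-0.51,-6.87) (3.41,-5.79) (6.82,-2.00) (3.92,1.08)

t = z/height = 3.75/13 = 0.288462
s = 1 + (scale-1)·z/height = 1 + (2.17-1)·3.75/13 = 1.337500
θ = twist·z/height = -226°·3.75/13 = -65.1923° = -1.137820 rad
cos θ = 0.419574, sin θ = -0.907721 (intermediates below are computed at full precision and shown rounded to 5 d.p.)
v1: (-3,1.5) → rotate → (0.10286,3.35252) → ×s → (0.13758,4.48400) → (0.14,4.48)
v2: (-1.5,-4) → rotate → (-4.26025,-0.31671) → ×s → (-5.69808,-0.42361) → (-5.70,-0.42)
v3: (4.5,-2.5) → rotate → (-0.38122,-5.13368) → ×s → (-0.50988,-6.86630) → (-0.51,-6.87)
v4: (5,0.5) → rotate → (2.55173,-4.32882) → ×s → (3.41294,-5.78980) → (3.41,-5.79)
v5: (3.5,4) → rotate → (5.09939,-1.49873) → ×s → (6.82044,-2.00455) → (6.82,-2.00)
v6: (0.5,3) → rotate → (2.93295,0.80486) → ×s → (3.92282,1.07650) → (3.92,1.08)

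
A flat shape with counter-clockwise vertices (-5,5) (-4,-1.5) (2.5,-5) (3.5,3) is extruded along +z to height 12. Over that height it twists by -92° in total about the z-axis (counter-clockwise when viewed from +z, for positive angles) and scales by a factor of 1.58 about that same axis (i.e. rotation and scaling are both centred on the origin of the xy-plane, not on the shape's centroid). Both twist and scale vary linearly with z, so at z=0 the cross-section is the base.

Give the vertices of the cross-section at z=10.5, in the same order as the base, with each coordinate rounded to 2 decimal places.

Cross-section at z=10.5: (6.19,8.68) (-3.23,5.57) (-6.81,-4.96) (5.33,-4.46)

t = z/height = 10.5/12 = 0.875
s = 1 + (scale-1)·z/height = 1 + (1.58-1)·10.5/12 = 1.507500
θ = twist·z/height = -92°·10.5/12 = -80.5000° = -1.404990 rad
cos θ = 0.165048, sin θ = -0.986286 (intermediates below are computed at full precision and shown rounded to 5 d.p.)
v1: (-5,5) → rotate → (4.10619,5.75667) → ×s → (6.19008,8.67817) → (6.19,8.68)
v2: (-4,-1.5) → rotate → (-2.13962,3.69757) → ×s → (-3.22548,5.57409) → (-3.23,5.57)
v3: (2.5,-5) → rotate → (-4.51881,-3.29095) → ×s → (-6.81210,-4.96111) → (-6.81,-4.96)
v4: (3.5,3) → rotate → (3.53652,-2.95686) → ×s → (5.33131,-4.45746) → (5.33,-4.46)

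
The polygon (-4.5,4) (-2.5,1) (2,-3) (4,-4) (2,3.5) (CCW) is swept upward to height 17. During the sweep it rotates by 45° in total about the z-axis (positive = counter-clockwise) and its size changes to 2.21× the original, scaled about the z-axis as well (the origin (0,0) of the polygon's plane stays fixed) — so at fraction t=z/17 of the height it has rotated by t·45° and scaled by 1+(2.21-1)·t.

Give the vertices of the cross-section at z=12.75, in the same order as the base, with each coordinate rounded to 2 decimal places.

Cross-section at z=12.75: (-11.38,1.58) (-5.02,-1.06) (6.35,-2.64) (10.58,-2.11) (-0.54,7.67)

t = z/height = 12.75/17 = 0.75
s = 1 + (scale-1)·z/height = 1 + (2.21-1)·12.75/17 = 1.907500
θ = twist·z/height = 45°·12.75/17 = 33.7500° = 0.589049 rad
cos θ = 0.831470, sin θ = 0.555570 (intermediates below are computed at full precision and shown rounded to 5 d.p.)
v1: (-4.5,4) → rotate → (-5.96389,0.82581) → ×s → (-11.37613,1.57524) → (-11.38,1.58)
v2: (-2.5,1) → rotate → (-2.63424,-0.55746) → ×s → (-5.02482,-1.06335) → (-5.02,-1.06)
v3: (2,-3) → rotate → (3.32965,-1.38327) → ×s → (6.35131,-2.63858) → (6.35,-2.64)
v4: (4,-4) → rotate → (5.54816,-1.10360) → ×s → (10.58311,-2.10511) → (10.58,-2.11)
v5: (2,3.5) → rotate → (-0.28156,4.02128) → ×s → (-0.53707,7.67060) → (-0.54,7.67)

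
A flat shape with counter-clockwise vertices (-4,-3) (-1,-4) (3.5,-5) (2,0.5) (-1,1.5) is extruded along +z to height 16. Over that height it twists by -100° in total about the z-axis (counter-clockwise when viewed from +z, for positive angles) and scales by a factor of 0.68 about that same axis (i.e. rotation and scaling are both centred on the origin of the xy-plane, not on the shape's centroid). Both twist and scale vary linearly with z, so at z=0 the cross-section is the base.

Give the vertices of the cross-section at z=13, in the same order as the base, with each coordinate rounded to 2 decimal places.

t = z/height = 13/16 = 0.8125
s = 1 + (scale-1)·z/height = 1 + (0.68-1)·13/16 = 0.740000
θ = twist·z/height = -100°·13/16 = -81.2500° = -1.418080 rad
cos θ = 0.152123, sin θ = -0.988362 (intermediates below are computed at full precision and shown rounded to 5 d.p.)
v1: (-4,-3) → rotate → (-3.57358,3.49708) → ×s → (-2.64445,2.58784) → (-2.64,2.59)
v2: (-1,-4) → rotate → (-4.10557,0.37987) → ×s → (-3.03812,0.28110) → (-3.04,0.28)
v3: (3.5,-5) → rotate → (-4.40938,-4.21988) → ×s → (-3.26294,-3.12271) → (-3.26,-3.12)
v4: (2,0.5) → rotate → (0.79843,-1.90066) → ×s → (0.59084,-1.40649) → (0.59,-1.41)
v5: (-1,1.5) → rotate → (1.33042,1.21655) → ×s → (0.98451,0.90024) → (0.98,0.90)

Cross-section at z=13: (-2.64,2.59) (-3.04,0.28) (-3.26,-3.12) (0.59,-1.41) (0.98,0.90)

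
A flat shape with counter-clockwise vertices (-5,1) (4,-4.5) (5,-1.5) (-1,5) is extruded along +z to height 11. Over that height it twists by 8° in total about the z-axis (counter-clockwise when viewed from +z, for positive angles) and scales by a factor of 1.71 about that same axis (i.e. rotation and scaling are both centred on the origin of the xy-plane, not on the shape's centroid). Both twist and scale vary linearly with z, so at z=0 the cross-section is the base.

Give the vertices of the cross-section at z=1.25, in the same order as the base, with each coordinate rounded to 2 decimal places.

t = z/height = 1.25/11 = 0.113636
s = 1 + (scale-1)·z/height = 1 + (1.71-1)·1.25/11 = 1.080682
θ = twist·z/height = 8°·1.25/11 = 0.9091° = 0.015867 rad
cos θ = 0.999874, sin θ = 0.015866 (intermediates below are computed at full precision and shown rounded to 5 d.p.)
v1: (-5,1) → rotate → (-5.01524,0.92054) → ×s → (-5.41988,0.99482) → (-5.42,0.99)
v2: (4,-4.5) → rotate → (4.07089,-4.43597) → ×s → (4.39934,-4.79387) → (4.40,-4.79)
v3: (5,-1.5) → rotate → (5.02317,-1.42048) → ×s → (5.42845,-1.53509) → (5.43,-1.54)
v4: (-1,5) → rotate → (-1.07920,4.98350) → ×s → (-1.16628,5.38558) → (-1.17,5.39)

Cross-section at z=1.25: (-5.42,0.99) (4.40,-4.79) (5.43,-1.54) (-1.17,5.39)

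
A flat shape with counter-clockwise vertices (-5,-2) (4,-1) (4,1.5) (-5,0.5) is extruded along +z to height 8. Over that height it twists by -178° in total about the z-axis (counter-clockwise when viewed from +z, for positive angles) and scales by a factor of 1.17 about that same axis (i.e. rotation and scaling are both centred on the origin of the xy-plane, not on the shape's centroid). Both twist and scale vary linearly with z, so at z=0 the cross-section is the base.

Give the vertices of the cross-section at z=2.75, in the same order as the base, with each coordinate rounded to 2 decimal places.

t = z/height = 2.75/8 = 0.34375
s = 1 + (scale-1)·z/height = 1 + (1.17-1)·2.75/8 = 1.058438
θ = twist·z/height = -178°·2.75/8 = -61.1875° = -1.067923 rad
cos θ = 0.481945, sin θ = -0.876202 (intermediates below are computed at full precision and shown rounded to 5 d.p.)
v1: (-5,-2) → rotate → (-4.16213,3.41712) → ×s → (-4.40535,3.61681) → (-4.41,3.62)
v2: (4,-1) → rotate → (1.05158,-3.98675) → ×s → (1.11303,-4.21973) → (1.11,-4.22)
v3: (4,1.5) → rotate → (3.24208,-2.78189) → ×s → (3.43154,-2.94446) → (3.43,-2.94)
v4: (-5,0.5) → rotate → (-1.97162,4.62198) → ×s → (-2.08684,4.89208) → (-2.09,4.89)

Cross-section at z=2.75: (-4.41,3.62) (1.11,-4.22) (3.43,-2.94) (-2.09,4.89)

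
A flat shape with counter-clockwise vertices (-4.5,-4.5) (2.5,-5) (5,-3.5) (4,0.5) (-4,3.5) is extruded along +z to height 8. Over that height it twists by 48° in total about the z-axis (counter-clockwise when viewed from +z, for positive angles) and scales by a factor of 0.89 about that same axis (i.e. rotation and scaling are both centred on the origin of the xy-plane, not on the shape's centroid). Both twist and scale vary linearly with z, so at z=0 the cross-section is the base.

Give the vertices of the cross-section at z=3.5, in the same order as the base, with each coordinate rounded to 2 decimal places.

t = z/height = 3.5/8 = 0.4375
s = 1 + (scale-1)·z/height = 1 + (0.89-1)·3.5/8 = 0.951875
θ = twist·z/height = 48°·3.5/8 = 21.0000° = 0.366519 rad
cos θ = 0.933580, sin θ = 0.358368 (intermediates below are computed at full precision and shown rounded to 5 d.p.)
v1: (-4.5,-4.5) → rotate → (-2.58846,-5.81377) → ×s → (-2.46389,-5.53398) → (-2.46,-5.53)
v2: (2.5,-5) → rotate → (4.12579,-3.77198) → ×s → (3.92724,-3.59046) → (3.93,-3.59)
v3: (5,-3.5) → rotate → (5.92219,-1.47569) → ×s → (5.63718,-1.40467) → (5.64,-1.40)
v4: (4,0.5) → rotate → (3.55514,1.90026) → ×s → (3.38405,1.80881) → (3.38,1.81)
v5: (-4,3.5) → rotate → (-4.98861,1.83406) → ×s → (-4.74853,1.74580) → (-4.75,1.75)

Cross-section at z=3.5: (-2.46,-5.53) (3.93,-3.59) (5.64,-1.40) (3.38,1.81) (-4.75,1.75)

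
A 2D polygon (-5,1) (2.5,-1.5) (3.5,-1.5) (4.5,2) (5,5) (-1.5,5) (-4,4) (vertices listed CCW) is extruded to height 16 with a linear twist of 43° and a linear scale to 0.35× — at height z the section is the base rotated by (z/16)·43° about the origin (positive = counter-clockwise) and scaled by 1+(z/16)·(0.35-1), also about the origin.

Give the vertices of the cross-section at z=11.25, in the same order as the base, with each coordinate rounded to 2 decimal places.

t = z/height = 11.25/16 = 0.703125
s = 1 + (scale-1)·z/height = 1 + (0.35-1)·11.25/16 = 0.542969
θ = twist·z/height = 43°·11.25/16 = 30.2344° = 0.527689 rad
cos θ = 0.863973, sin θ = 0.503538 (intermediates below are computed at full precision and shown rounded to 5 d.p.)
v1: (-5,1) → rotate → (-4.82340,-1.65372) → ×s → (-2.61896,-0.89792) → (-2.62,-0.90)
v2: (2.5,-1.5) → rotate → (2.91524,-0.03711) → ×s → (1.58288,-0.02015) → (1.58,-0.02)
v3: (3.5,-1.5) → rotate → (3.77921,0.46643) → ×s → (2.05199,0.25325) → (2.05,0.25)
v4: (4.5,2) → rotate → (2.88080,3.99387) → ×s → (1.56418,2.16855) → (1.56,2.17)
v5: (5,5) → rotate → (1.80217,6.83756) → ×s → (0.97852,3.71258) → (0.98,3.71)
v6: (-1.5,5) → rotate → (-3.81365,3.56456) → ×s → (-2.07069,1.93544) → (-2.07,1.94)
v7: (-4,4) → rotate → (-5.47004,1.44174) → ×s → (-2.97006,0.78282) → (-2.97,0.78)

Cross-section at z=11.25: (-2.62,-0.90) (1.58,-0.02) (2.05,0.25) (1.56,2.17) (0.98,3.71) (-2.07,1.94) (-2.97,0.78)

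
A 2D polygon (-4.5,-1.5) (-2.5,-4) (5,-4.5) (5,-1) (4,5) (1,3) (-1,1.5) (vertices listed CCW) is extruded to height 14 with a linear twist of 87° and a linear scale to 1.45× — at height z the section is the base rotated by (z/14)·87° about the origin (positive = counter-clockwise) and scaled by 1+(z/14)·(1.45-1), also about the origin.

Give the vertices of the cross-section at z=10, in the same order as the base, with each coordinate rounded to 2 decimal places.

Cross-section at z=10: (-1.03,-6.18) (3.13,-5.39) (8.34,3.06) (4.26,5.22) (-3.37,7.76) (-2.89,3.02) (-2.37,-0.24)

t = z/height = 10/14 = 0.714286
s = 1 + (scale-1)·z/height = 1 + (1.45-1)·10/14 = 1.321429
θ = twist·z/height = 87°·10/14 = 62.1429° = 1.084597 rad
cos θ = 0.467269, sin θ = 0.884115 (intermediates below are computed at full precision and shown rounded to 5 d.p.)
v1: (-4.5,-1.5) → rotate → (-0.77654,-4.67942) → ×s → (-1.02614,-6.18352) → (-1.03,-6.18)
v2: (-2.5,-4) → rotate → (2.36829,-4.07936) → ×s → (3.12953,-5.39059) → (3.13,-5.39)
v3: (5,-4.5) → rotate → (6.31486,2.31787) → ×s → (8.34464,3.06290) → (8.34,3.06)
v4: (5,-1) → rotate → (3.22046,3.95331) → ×s → (4.25561,5.22401) → (4.26,5.22)
v5: (4,5) → rotate → (-2.55150,5.87280) → ×s → (-3.37163,7.76049) → (-3.37,7.76)
v6: (1,3) → rotate → (-2.18508,2.28592) → ×s → (-2.88742,3.02068) → (-2.89,3.02)
v7: (-1,1.5) → rotate → (-1.79344,-0.18321) → ×s → (-2.36991,-0.24210) → (-2.37,-0.24)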